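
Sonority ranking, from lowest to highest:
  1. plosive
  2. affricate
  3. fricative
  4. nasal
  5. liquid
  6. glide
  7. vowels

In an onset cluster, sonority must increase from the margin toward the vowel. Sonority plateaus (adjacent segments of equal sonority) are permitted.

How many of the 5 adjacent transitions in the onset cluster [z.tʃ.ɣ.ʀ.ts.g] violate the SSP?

/z/: fricative = 3.
/tʃ/: affricate = 2.
/ɣ/: fricative = 3.
/ʀ/: liquid = 5.
/ts/: affricate = 2.
/g/: plosive = 1.
/z/→/tʃ/: 3→2 (does not rise) — violation.
/tʃ/→/ɣ/: 2→3 (rises) — ok.
/ɣ/→/ʀ/: 3→5 (rises) — ok.
/ʀ/→/ts/: 5→2 (does not rise) — violation.
/ts/→/g/: 2→1 (does not rise) — violation.

3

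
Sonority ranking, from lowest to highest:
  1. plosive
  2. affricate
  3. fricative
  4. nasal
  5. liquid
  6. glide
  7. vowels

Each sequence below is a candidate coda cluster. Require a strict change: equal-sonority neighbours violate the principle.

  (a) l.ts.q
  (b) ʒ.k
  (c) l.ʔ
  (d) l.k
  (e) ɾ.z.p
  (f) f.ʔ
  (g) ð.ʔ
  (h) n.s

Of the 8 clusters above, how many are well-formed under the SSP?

(a) 5-2-1 → obeys
(b) 3-1 → obeys
(c) 5-1 → obeys
(d) 5-1 → obeys
(e) 5-3-1 → obeys
(f) 3-1 → obeys
(g) 3-1 → obeys
(h) 4-3 → obeys

8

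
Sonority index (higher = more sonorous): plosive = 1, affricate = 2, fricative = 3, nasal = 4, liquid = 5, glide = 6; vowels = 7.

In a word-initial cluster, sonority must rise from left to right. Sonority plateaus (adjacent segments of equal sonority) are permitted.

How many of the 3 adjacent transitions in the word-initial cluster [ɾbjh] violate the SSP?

2

/ɾ/ is a liquid (sonority 5).
/b/ is a plosive (sonority 1).
/j/ is a glide (sonority 6).
/h/ is a fricative (sonority 3).
/ɾ/→/b/: 5→1 (does not rise) — violation.
/b/→/j/: 1→6 (rises) — ok.
/j/→/h/: 6→3 (does not rise) — violation.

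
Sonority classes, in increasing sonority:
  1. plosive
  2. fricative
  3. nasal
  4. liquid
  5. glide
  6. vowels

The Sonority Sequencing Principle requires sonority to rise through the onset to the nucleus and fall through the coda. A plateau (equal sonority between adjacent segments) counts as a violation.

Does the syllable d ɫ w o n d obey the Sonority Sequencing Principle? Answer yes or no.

Onset: /d/ is a plosive (sonority 1), /ɫ/ is a liquid (sonority 4), /w/ is a glide (sonority 5); then the nucleus /o/ (sonority 6).
Onset profile 1-4-5-6 — rises to the nucleus.
Coda: /n/ is a nasal (sonority 3), /d/ is a plosive (sonority 1).
Coda profile 6-3-1 — falls from the nucleus.

yes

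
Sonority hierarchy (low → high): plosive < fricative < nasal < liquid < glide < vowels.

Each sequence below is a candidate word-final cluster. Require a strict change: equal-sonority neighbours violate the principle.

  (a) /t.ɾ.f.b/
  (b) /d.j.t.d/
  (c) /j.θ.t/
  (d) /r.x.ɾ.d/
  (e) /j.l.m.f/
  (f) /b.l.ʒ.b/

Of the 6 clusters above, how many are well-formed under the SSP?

(a) sonority 1-4-2-1: ill-formed.
(b) sonority 1-5-1-1: ill-formed.
(c) sonority 5-2-1: well-formed.
(d) sonority 4-2-4-1: ill-formed.
(e) sonority 5-4-3-2: well-formed.
(f) sonority 1-4-2-1: ill-formed.

2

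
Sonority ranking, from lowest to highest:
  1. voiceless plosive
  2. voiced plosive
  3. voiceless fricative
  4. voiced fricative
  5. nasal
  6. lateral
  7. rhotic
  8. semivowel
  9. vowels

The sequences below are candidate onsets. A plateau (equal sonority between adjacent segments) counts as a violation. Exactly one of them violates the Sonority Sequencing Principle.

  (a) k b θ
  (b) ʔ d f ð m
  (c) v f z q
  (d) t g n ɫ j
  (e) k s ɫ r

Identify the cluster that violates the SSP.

(a) sonority 1-2-3: well-formed.
(b) sonority 1-2-3-4-5: well-formed.
(c) sonority 4-3-4-1: ill-formed.
(d) sonority 1-2-5-6-8: well-formed.
(e) sonority 1-3-6-7: well-formed.

c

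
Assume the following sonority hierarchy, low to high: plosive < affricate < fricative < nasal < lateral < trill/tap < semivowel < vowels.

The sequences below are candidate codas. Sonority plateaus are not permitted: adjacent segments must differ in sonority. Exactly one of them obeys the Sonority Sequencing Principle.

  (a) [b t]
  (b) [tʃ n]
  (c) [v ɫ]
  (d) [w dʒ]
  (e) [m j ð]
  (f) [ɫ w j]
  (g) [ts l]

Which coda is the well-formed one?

d

(a) 1-1 → violates
(b) 2-4 → violates
(c) 3-5 → violates
(d) 7-2 → obeys
(e) 4-7-3 → violates
(f) 5-7-7 → violates
(g) 2-5 → violates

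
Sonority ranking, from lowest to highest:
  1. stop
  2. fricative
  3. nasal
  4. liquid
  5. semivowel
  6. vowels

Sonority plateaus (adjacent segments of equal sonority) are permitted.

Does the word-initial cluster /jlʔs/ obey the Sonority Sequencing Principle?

no

/j/: semivowel = 5.
/l/: liquid = 4.
/ʔ/: stop = 1.
/s/: fricative = 2.
The profile is 5-4-1-2. Between /j/ (5) and /l/ (4) sonority does not rise, so the cluster violates the SSP.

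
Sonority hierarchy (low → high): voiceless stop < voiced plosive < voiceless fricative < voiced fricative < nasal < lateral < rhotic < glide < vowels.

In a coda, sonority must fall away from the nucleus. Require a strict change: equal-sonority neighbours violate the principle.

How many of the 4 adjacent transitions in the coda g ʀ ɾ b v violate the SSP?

3

/g/ — voiced plosive, sonority 2.
/ʀ/ — rhotic, sonority 7.
/ɾ/ — rhotic, sonority 7.
/b/ — voiced plosive, sonority 2.
/v/ — voiced fricative, sonority 4.
/g/→/ʀ/: 2→7 (does not fall) — violation.
/ʀ/→/ɾ/: 7→7 (plateau) — violation.
/ɾ/→/b/: 7→2 (falls) — ok.
/b/→/v/: 2→4 (does not fall) — violation.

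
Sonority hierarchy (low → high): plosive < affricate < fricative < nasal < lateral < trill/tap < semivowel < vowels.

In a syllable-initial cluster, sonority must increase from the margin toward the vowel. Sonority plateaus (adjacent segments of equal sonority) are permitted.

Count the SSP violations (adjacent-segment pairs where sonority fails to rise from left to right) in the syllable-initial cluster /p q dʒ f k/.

1

/p/: plosive = 1.
/q/: plosive = 1.
/dʒ/: affricate = 2.
/f/: fricative = 3.
/k/: plosive = 1.
/p/→/q/: 1→1 (plateau, allowed) — ok.
/q/→/dʒ/: 1→2 (rises) — ok.
/dʒ/→/f/: 2→3 (rises) — ok.
/f/→/k/: 3→1 (does not rise) — violation.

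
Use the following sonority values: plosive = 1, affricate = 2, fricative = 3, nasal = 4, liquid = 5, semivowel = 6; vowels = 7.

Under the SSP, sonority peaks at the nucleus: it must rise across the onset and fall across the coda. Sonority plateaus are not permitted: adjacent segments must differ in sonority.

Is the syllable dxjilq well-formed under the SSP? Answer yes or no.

yes

Onset: /d/ is a plosive (sonority 1), /x/ is a fricative (sonority 3), /j/ is a semivowel (sonority 6); then the nucleus /i/ (sonority 7).
Onset profile 1-3-6-7 — rises to the nucleus.
Coda: /l/ is a liquid (sonority 5), /q/ is a plosive (sonority 1).
Coda profile 7-5-1 — falls from the nucleus.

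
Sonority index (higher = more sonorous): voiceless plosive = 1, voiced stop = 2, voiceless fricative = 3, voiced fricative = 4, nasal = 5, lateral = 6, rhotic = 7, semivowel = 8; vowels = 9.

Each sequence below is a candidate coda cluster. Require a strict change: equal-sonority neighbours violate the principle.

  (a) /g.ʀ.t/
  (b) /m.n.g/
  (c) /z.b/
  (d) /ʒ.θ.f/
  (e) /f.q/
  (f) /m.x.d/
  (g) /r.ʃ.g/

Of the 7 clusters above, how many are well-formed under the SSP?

4

(a) sonority 2-7-1: ill-formed.
(b) sonority 5-5-2: ill-formed.
(c) sonority 4-2: well-formed.
(d) sonority 4-3-3: ill-formed.
(e) sonority 3-1: well-formed.
(f) sonority 5-3-2: well-formed.
(g) sonority 7-3-2: well-formed.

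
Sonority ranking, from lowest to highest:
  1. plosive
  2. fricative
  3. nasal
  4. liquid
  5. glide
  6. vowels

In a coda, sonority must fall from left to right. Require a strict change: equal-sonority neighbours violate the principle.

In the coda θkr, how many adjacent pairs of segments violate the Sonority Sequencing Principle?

/θ/ is a fricative (sonority 2).
/k/ is a plosive (sonority 1).
/r/ is a liquid (sonority 4).
/θ/→/k/: 2→1 (falls) — ok.
/k/→/r/: 1→4 (does not fall) — violation.

1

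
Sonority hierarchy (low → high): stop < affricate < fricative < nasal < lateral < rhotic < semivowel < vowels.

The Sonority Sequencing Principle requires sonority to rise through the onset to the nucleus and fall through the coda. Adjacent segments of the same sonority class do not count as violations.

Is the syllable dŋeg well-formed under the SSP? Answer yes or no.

yes

Onset: /d/ is a stop (sonority 1), /ŋ/ is a nasal (sonority 4); then the nucleus /e/ (sonority 8).
Onset profile 1-4-8 — rises to the nucleus.
Coda: /g/ is a stop (sonority 1).
Coda profile 8-1 — falls from the nucleus.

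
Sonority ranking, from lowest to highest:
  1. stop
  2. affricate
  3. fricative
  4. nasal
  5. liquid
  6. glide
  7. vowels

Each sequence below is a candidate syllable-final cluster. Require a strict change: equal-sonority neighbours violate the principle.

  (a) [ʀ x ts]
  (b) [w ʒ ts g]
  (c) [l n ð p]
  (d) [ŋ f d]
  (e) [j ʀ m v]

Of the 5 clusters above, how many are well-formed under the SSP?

(a) sonority 5-3-2: well-formed.
(b) sonority 6-3-2-1: well-formed.
(c) sonority 5-4-3-1: well-formed.
(d) sonority 4-3-1: well-formed.
(e) sonority 6-5-4-3: well-formed.

5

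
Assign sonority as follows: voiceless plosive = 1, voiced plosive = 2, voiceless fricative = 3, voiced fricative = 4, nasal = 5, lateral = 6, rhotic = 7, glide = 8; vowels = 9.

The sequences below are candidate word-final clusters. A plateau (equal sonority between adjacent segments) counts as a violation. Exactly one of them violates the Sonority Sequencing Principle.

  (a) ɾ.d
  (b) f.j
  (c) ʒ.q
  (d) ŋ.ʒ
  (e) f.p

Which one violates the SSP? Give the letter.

(a) sonority 7-2: well-formed.
(b) sonority 3-8: ill-formed.
(c) sonority 4-1: well-formed.
(d) sonority 5-4: well-formed.
(e) sonority 3-1: well-formed.

b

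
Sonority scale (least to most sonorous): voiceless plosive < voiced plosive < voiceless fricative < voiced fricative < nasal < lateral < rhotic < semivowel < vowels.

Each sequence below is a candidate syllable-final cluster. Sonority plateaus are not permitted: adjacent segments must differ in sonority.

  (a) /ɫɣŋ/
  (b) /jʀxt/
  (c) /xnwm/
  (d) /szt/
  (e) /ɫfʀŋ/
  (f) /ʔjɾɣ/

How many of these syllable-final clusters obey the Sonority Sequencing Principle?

(a) 6-4-5 → violates
(b) 8-7-3-1 → obeys
(c) 3-5-8-5 → violates
(d) 3-4-1 → violates
(e) 6-3-7-5 → violates
(f) 1-8-7-4 → violates

1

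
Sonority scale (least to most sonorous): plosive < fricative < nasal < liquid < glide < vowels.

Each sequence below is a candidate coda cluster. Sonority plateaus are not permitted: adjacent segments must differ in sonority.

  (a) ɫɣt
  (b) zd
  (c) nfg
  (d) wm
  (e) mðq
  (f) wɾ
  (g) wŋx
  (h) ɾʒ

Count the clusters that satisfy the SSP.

(a) ɫɣt: profile 4-2-1 — obeys.
(b) zd: profile 2-1 — obeys.
(c) nfg: profile 3-2-1 — obeys.
(d) wm: profile 5-3 — obeys.
(e) mðq: profile 3-2-1 — obeys.
(f) wɾ: profile 5-4 — obeys.
(g) wŋx: profile 5-3-2 — obeys.
(h) ɾʒ: profile 4-2 — obeys.

8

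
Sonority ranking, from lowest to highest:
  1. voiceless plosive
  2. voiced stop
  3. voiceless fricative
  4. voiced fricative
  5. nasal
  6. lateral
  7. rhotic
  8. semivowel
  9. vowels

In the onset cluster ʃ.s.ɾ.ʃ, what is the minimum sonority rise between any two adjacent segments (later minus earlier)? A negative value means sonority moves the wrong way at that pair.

-4

/ʃ/ is a voiceless fricative (sonority 3).
/s/ is a voiceless fricative (sonority 3).
/ɾ/ is a rhotic (sonority 7).
/ʃ/ is a voiceless fricative (sonority 3).
/ʃ/→/s/: change +0.
/s/→/ɾ/: change +4.
/ɾ/→/ʃ/: change -4.
Minimum = -4.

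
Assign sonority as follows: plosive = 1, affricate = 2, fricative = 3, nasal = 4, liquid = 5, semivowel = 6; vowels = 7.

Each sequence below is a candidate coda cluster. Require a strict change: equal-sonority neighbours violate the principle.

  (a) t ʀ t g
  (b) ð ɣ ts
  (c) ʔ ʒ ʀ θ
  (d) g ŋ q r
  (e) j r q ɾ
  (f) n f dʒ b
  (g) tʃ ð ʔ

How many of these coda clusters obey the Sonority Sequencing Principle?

1

(a) 1-5-1-1 → violates
(b) 3-3-2 → violates
(c) 1-3-5-3 → violates
(d) 1-4-1-5 → violates
(e) 6-5-1-5 → violates
(f) 4-3-2-1 → obeys
(g) 2-3-1 → violates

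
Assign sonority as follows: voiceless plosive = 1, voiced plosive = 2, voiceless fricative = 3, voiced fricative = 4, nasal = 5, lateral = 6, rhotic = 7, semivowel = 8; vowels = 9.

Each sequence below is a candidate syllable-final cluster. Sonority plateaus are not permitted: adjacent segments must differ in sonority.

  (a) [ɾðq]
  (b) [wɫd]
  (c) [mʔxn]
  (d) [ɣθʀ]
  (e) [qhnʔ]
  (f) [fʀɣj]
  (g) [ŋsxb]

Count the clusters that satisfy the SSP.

2

(a) sonority 7-4-1: well-formed.
(b) sonority 8-6-2: well-formed.
(c) sonority 5-1-3-5: ill-formed.
(d) sonority 4-3-7: ill-formed.
(e) sonority 1-3-5-1: ill-formed.
(f) sonority 3-7-4-8: ill-formed.
(g) sonority 5-3-3-2: ill-formed.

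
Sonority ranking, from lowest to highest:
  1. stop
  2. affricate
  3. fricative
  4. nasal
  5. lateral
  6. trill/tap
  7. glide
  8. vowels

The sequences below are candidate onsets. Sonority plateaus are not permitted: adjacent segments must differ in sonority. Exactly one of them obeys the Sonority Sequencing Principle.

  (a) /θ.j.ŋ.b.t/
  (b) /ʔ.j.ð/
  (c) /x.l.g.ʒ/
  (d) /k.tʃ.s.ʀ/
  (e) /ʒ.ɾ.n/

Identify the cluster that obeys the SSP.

d

(a) sonority 3-7-4-1-1: ill-formed.
(b) sonority 1-7-3: ill-formed.
(c) sonority 3-5-1-3: ill-formed.
(d) sonority 1-2-3-6: well-formed.
(e) sonority 3-6-4: ill-formed.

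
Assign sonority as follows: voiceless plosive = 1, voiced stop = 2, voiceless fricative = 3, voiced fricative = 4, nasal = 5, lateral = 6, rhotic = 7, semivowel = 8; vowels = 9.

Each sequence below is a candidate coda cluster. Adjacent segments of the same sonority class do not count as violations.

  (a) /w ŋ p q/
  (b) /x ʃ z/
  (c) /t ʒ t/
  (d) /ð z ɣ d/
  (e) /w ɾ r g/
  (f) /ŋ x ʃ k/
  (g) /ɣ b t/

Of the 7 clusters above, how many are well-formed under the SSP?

(a) /w ŋ p q/: profile 8-5-1-1 — obeys.
(b) /x ʃ z/: profile 3-3-4 — violates.
(c) /t ʒ t/: profile 1-4-1 — violates.
(d) /ð z ɣ d/: profile 4-4-4-2 — obeys.
(e) /w ɾ r g/: profile 8-7-7-2 — obeys.
(f) /ŋ x ʃ k/: profile 5-3-3-1 — obeys.
(g) /ɣ b t/: profile 4-2-1 — obeys.

5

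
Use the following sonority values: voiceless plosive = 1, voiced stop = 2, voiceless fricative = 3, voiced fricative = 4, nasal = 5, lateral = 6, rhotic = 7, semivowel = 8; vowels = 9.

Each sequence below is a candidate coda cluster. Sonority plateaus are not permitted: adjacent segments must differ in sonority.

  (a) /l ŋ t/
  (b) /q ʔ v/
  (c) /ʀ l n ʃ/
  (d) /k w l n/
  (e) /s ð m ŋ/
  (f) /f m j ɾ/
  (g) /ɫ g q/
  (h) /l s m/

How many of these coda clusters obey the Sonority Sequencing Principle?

(a) sonority 6-5-1: well-formed.
(b) sonority 1-1-4: ill-formed.
(c) sonority 7-6-5-3: well-formed.
(d) sonority 1-8-6-5: ill-formed.
(e) sonority 3-4-5-5: ill-formed.
(f) sonority 3-5-8-7: ill-formed.
(g) sonority 6-2-1: well-formed.
(h) sonority 6-3-5: ill-formed.

3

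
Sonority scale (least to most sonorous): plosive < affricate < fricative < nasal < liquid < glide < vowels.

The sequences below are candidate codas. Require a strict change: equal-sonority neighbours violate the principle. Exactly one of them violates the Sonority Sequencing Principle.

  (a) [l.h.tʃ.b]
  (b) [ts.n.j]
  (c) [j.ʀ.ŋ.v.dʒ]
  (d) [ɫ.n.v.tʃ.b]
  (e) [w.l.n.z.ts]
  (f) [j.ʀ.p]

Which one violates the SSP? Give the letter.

(a) 5-3-2-1 → obeys
(b) 2-4-6 → violates
(c) 6-5-4-3-2 → obeys
(d) 5-4-3-2-1 → obeys
(e) 6-5-4-3-2 → obeys
(f) 6-5-1 → obeys

b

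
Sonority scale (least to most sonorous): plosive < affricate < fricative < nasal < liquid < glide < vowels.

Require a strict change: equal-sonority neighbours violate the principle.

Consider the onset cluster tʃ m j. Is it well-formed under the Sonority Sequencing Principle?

yes

/tʃ/ is an affricate (sonority 2).
/m/ is a nasal (sonority 4).
/j/ is a glide (sonority 6).
The profile 2-4-6 strictly rises, so the onset cluster satisfies the SSP.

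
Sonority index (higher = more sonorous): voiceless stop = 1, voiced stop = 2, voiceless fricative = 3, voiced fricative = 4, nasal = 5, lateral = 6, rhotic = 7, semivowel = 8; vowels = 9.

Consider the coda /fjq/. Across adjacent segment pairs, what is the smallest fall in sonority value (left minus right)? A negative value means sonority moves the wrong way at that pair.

/f/ — voiceless fricative, sonority 3.
/j/ — semivowel, sonority 8.
/q/ — voiceless stop, sonority 1.
/f/→/j/: change -5.
/j/→/q/: change +7.
Minimum = -5.

-5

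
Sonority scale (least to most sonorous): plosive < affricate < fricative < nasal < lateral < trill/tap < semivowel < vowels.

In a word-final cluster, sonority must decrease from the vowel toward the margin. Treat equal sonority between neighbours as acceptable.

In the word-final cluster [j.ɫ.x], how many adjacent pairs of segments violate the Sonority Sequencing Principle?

0

/j/: semivowel = 7.
/ɫ/: lateral = 5.
/x/: fricative = 3.
/j/→/ɫ/: 7→5 (falls) — ok.
/ɫ/→/x/: 5→3 (falls) — ok.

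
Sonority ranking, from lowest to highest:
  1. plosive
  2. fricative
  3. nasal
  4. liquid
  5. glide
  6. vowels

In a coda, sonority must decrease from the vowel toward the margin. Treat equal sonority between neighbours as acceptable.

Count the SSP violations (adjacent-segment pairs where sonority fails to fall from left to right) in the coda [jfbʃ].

1

/j/ — glide, sonority 5.
/f/ — fricative, sonority 2.
/b/ — plosive, sonority 1.
/ʃ/ — fricative, sonority 2.
/j/→/f/: 5→2 (falls) — ok.
/f/→/b/: 2→1 (falls) — ok.
/b/→/ʃ/: 1→2 (does not fall) — violation.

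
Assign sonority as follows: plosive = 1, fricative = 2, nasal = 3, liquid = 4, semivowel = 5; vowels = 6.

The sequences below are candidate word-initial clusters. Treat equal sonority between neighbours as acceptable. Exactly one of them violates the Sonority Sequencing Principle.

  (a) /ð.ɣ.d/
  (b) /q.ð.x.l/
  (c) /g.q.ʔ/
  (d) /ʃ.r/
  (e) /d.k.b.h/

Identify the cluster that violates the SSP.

a

(a) sonority 2-2-1: ill-formed.
(b) sonority 1-2-2-4: well-formed.
(c) sonority 1-1-1: well-formed.
(d) sonority 2-4: well-formed.
(e) sonority 1-1-1-2: well-formed.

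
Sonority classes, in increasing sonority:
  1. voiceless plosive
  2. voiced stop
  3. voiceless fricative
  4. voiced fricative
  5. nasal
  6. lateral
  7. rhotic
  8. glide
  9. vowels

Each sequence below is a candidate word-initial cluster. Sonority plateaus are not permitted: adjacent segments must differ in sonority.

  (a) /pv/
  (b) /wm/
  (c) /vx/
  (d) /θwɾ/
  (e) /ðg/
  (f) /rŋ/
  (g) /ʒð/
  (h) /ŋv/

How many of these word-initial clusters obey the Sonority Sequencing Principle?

1

(a) sonority 1-4: well-formed.
(b) sonority 8-5: ill-formed.
(c) sonority 4-3: ill-formed.
(d) sonority 3-8-7: ill-formed.
(e) sonority 4-2: ill-formed.
(f) sonority 7-5: ill-formed.
(g) sonority 4-4: ill-formed.
(h) sonority 5-4: ill-formed.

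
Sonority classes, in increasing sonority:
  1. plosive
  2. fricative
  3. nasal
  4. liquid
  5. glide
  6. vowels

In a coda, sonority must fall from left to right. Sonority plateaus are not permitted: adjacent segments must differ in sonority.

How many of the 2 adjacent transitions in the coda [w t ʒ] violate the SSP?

/w/ is a glide (sonority 5).
/t/ is a plosive (sonority 1).
/ʒ/ is a fricative (sonority 2).
/w/→/t/: 5→1 (falls) — ok.
/t/→/ʒ/: 1→2 (does not fall) — violation.

1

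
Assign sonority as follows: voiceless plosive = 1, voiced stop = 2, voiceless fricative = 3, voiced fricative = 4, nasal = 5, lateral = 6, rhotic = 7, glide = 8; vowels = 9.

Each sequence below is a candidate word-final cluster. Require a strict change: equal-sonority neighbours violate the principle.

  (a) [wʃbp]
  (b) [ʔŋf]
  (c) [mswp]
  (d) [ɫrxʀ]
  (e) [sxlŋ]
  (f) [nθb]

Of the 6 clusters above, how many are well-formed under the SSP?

2

(a) [wʃbp]: profile 8-3-2-1 — obeys.
(b) [ʔŋf]: profile 1-5-3 — violates.
(c) [mswp]: profile 5-3-8-1 — violates.
(d) [ɫrxʀ]: profile 6-7-3-7 — violates.
(e) [sxlŋ]: profile 3-3-6-5 — violates.
(f) [nθb]: profile 5-3-2 — obeys.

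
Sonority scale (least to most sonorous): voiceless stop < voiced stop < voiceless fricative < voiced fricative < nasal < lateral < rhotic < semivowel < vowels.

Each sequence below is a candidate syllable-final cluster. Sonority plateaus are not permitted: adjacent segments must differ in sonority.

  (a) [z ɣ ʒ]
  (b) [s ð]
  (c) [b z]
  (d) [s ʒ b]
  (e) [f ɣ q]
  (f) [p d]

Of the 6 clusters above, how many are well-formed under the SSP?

(a) [z ɣ ʒ]: profile 4-4-4 — violates.
(b) [s ð]: profile 3-4 — violates.
(c) [b z]: profile 2-4 — violates.
(d) [s ʒ b]: profile 3-4-2 — violates.
(e) [f ɣ q]: profile 3-4-1 — violates.
(f) [p d]: profile 1-2 — violates.

0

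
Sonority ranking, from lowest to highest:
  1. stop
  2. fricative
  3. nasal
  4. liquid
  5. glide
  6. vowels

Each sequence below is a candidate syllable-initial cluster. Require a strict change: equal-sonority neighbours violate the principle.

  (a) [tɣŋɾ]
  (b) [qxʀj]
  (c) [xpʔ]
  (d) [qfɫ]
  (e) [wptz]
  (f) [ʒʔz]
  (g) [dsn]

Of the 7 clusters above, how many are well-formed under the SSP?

(a) sonority 1-2-3-4: well-formed.
(b) sonority 1-2-4-5: well-formed.
(c) sonority 2-1-1: ill-formed.
(d) sonority 1-2-4: well-formed.
(e) sonority 5-1-1-2: ill-formed.
(f) sonority 2-1-2: ill-formed.
(g) sonority 1-2-3: well-formed.

4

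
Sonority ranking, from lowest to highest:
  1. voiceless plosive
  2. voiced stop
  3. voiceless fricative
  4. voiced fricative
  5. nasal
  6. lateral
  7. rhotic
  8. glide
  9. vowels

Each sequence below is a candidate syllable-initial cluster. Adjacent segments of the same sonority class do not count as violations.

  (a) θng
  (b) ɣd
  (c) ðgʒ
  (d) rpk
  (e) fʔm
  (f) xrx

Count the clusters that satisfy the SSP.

(a) sonority 3-5-2: ill-formed.
(b) sonority 4-2: ill-formed.
(c) sonority 4-2-4: ill-formed.
(d) sonority 7-1-1: ill-formed.
(e) sonority 3-1-5: ill-formed.
(f) sonority 3-7-3: ill-formed.

0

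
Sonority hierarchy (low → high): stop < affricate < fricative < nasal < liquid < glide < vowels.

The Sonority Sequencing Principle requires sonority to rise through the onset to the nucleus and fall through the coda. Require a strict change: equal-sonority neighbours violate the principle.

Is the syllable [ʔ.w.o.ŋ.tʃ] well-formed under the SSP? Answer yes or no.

Onset: /ʔ/ is a stop (sonority 1), /w/ is a glide (sonority 6); then the nucleus /o/ (sonority 7).
Onset profile 1-6-7 — rises to the nucleus.
Coda: /ŋ/ is a nasal (sonority 4), /tʃ/ is an affricate (sonority 2).
Coda profile 7-4-2 — falls from the nucleus.

yes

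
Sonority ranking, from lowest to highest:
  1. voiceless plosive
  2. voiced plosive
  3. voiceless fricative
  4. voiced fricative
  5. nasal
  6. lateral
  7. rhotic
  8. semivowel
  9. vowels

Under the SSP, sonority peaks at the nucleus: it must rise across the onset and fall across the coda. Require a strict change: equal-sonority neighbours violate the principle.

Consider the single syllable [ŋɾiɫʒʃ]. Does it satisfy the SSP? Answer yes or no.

yes

Onset: /ŋ/ is a nasal (sonority 5), /ɾ/ is a rhotic (sonority 7); then the nucleus /i/ (sonority 9).
Onset profile 5-7-9 — rises to the nucleus.
Coda: /ɫ/ is a lateral (sonority 6), /ʒ/ is a voiced fricative (sonority 4), /ʃ/ is a voiceless fricative (sonority 3).
Coda profile 9-6-4-3 — falls from the nucleus.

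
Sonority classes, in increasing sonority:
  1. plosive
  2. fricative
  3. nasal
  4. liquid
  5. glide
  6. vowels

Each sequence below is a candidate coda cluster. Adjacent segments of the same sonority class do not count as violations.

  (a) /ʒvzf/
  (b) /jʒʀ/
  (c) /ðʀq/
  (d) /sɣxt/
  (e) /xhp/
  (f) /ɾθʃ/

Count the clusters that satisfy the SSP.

4

(a) /ʒvzf/: profile 2-2-2-2 — obeys.
(b) /jʒʀ/: profile 5-2-4 — violates.
(c) /ðʀq/: profile 2-4-1 — violates.
(d) /sɣxt/: profile 2-2-2-1 — obeys.
(e) /xhp/: profile 2-2-1 — obeys.
(f) /ɾθʃ/: profile 4-2-2 — obeys.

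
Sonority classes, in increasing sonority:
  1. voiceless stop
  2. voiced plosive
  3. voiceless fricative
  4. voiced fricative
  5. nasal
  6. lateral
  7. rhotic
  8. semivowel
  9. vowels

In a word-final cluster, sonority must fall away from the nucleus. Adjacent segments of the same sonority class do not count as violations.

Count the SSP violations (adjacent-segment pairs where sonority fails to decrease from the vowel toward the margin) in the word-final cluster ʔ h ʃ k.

/ʔ/: voiceless stop = 1.
/h/: voiceless fricative = 3.
/ʃ/: voiceless fricative = 3.
/k/: voiceless stop = 1.
/ʔ/→/h/: 1→3 (does not fall) — violation.
/h/→/ʃ/: 3→3 (plateau, allowed) — ok.
/ʃ/→/k/: 3→1 (falls) — ok.

1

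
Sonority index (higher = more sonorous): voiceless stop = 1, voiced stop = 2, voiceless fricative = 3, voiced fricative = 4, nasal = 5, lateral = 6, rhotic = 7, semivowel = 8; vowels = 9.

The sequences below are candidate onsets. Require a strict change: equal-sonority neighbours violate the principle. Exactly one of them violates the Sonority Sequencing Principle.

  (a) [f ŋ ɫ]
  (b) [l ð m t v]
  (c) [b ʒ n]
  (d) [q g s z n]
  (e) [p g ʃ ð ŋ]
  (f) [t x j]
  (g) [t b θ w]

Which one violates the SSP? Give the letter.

b

(a) sonority 3-5-6: well-formed.
(b) sonority 6-4-5-1-4: ill-formed.
(c) sonority 2-4-5: well-formed.
(d) sonority 1-2-3-4-5: well-formed.
(e) sonority 1-2-3-4-5: well-formed.
(f) sonority 1-3-8: well-formed.
(g) sonority 1-2-3-8: well-formed.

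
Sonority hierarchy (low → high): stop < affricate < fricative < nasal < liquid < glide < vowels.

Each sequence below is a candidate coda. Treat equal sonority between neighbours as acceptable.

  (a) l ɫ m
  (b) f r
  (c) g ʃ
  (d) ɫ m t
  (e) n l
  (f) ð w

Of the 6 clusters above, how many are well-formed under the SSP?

2

(a) 5-5-4 → obeys
(b) 3-5 → violates
(c) 1-3 → violates
(d) 5-4-1 → obeys
(e) 4-5 → violates
(f) 3-6 → violates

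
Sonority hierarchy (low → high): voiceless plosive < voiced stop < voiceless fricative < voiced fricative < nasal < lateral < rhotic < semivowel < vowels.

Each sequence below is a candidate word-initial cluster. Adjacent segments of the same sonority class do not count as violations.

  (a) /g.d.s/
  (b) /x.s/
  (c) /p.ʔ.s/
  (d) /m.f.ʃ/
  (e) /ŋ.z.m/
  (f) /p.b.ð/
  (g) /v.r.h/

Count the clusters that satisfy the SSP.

4

(a) sonority 2-2-3: well-formed.
(b) sonority 3-3: well-formed.
(c) sonority 1-1-3: well-formed.
(d) sonority 5-3-3: ill-formed.
(e) sonority 5-4-5: ill-formed.
(f) sonority 1-2-4: well-formed.
(g) sonority 4-7-3: ill-formed.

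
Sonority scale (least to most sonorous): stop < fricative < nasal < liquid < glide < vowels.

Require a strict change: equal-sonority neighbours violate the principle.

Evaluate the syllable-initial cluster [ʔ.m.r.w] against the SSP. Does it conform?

/ʔ/ — stop, sonority 1.
/m/ — nasal, sonority 3.
/r/ — liquid, sonority 4.
/w/ — glide, sonority 5.
The profile 1-3-4-5 strictly rises, so the syllable-initial cluster satisfies the SSP.

yes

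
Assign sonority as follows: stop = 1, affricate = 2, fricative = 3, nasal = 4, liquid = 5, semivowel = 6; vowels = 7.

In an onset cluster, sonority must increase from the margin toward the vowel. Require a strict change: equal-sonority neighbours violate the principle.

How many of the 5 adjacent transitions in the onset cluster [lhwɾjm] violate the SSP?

3

/l/ is a liquid (sonority 5).
/h/ is a fricative (sonority 3).
/w/ is a semivowel (sonority 6).
/ɾ/ is a liquid (sonority 5).
/j/ is a semivowel (sonority 6).
/m/ is a nasal (sonority 4).
/l/→/h/: 5→3 (does not rise) — violation.
/h/→/w/: 3→6 (rises) — ok.
/w/→/ɾ/: 6→5 (does not rise) — violation.
/ɾ/→/j/: 5→6 (rises) — ok.
/j/→/m/: 6→4 (does not rise) — violation.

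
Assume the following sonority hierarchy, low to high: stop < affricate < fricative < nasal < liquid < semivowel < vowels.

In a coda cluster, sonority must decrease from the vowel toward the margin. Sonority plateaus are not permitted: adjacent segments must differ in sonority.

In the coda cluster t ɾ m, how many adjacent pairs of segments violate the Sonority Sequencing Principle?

/t/ is a stop (sonority 1).
/ɾ/ is a liquid (sonority 5).
/m/ is a nasal (sonority 4).
/t/→/ɾ/: 1→5 (does not fall) — violation.
/ɾ/→/m/: 5→4 (falls) — ok.

1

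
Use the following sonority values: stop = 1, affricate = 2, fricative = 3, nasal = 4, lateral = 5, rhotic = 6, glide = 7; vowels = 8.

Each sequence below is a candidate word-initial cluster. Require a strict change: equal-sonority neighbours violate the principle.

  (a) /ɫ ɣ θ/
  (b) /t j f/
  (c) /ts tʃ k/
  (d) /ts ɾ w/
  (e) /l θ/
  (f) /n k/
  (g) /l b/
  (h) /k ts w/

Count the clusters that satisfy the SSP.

2

(a) sonority 5-3-3: ill-formed.
(b) sonority 1-7-3: ill-formed.
(c) sonority 2-2-1: ill-formed.
(d) sonority 2-6-7: well-formed.
(e) sonority 5-3: ill-formed.
(f) sonority 4-1: ill-formed.
(g) sonority 5-1: ill-formed.
(h) sonority 1-2-7: well-formed.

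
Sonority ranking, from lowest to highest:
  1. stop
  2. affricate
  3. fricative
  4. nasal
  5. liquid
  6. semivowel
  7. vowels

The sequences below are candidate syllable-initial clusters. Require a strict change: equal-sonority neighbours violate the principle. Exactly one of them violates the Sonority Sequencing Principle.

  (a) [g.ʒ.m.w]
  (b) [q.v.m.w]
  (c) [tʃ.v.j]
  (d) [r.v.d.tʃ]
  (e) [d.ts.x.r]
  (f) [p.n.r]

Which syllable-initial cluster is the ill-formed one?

d

(a) 1-3-4-6 → obeys
(b) 1-3-4-6 → obeys
(c) 2-3-6 → obeys
(d) 5-3-1-2 → violates
(e) 1-2-3-5 → obeys
(f) 1-4-5 → obeys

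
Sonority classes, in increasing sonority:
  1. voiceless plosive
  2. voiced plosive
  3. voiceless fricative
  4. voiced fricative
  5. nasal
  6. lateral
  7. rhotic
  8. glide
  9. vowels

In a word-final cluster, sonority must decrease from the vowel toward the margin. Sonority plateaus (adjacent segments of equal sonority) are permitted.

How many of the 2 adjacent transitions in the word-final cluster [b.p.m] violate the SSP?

1

/b/ is a voiced plosive (sonority 2).
/p/ is a voiceless plosive (sonority 1).
/m/ is a nasal (sonority 5).
/b/→/p/: 2→1 (falls) — ok.
/p/→/m/: 1→5 (does not fall) — violation.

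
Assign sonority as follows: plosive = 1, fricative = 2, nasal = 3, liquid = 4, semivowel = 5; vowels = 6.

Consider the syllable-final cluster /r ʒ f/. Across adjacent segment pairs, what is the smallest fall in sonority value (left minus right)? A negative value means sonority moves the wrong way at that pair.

0

/r/ — liquid, sonority 4.
/ʒ/ — fricative, sonority 2.
/f/ — fricative, sonority 2.
/r/→/ʒ/: change +2.
/ʒ/→/f/: change +0.
Minimum = 0.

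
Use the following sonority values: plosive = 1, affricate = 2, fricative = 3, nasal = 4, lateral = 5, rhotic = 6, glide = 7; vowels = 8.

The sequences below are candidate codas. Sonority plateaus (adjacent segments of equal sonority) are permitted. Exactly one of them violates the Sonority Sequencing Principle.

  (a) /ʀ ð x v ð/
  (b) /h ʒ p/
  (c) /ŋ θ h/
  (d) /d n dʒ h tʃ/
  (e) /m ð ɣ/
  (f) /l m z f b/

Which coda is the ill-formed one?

(a) sonority 6-3-3-3-3: well-formed.
(b) sonority 3-3-1: well-formed.
(c) sonority 4-3-3: well-formed.
(d) sonority 1-4-2-3-2: ill-formed.
(e) sonority 4-3-3: well-formed.
(f) sonority 5-4-3-3-1: well-formed.

d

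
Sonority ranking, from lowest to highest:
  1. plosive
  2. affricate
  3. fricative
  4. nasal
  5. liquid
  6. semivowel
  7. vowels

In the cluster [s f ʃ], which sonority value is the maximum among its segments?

/s/ is a fricative (sonority 3).
/f/ is a fricative (sonority 3).
/ʃ/ is a fricative (sonority 3).
The maximum is 3.

3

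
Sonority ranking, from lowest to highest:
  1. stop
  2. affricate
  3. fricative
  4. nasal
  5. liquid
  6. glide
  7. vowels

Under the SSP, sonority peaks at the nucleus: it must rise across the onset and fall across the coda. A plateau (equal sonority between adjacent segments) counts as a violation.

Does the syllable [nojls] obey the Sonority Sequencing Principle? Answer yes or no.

Onset: /n/ is a nasal (sonority 4); then the nucleus /o/ (sonority 7).
Onset profile 4-7 — rises to the nucleus.
Coda: /j/ is a glide (sonority 6), /l/ is a liquid (sonority 5), /s/ is a fricative (sonority 3).
Coda profile 7-6-5-3 — falls from the nucleus.

yes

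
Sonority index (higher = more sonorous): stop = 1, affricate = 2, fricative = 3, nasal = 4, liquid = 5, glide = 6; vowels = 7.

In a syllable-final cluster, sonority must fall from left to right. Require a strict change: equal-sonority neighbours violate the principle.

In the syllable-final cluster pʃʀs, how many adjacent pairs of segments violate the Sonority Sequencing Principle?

/p/: stop = 1.
/ʃ/: fricative = 3.
/ʀ/: liquid = 5.
/s/: fricative = 3.
/p/→/ʃ/: 1→3 (does not fall) — violation.
/ʃ/→/ʀ/: 3→5 (does not fall) — violation.
/ʀ/→/s/: 5→3 (falls) — ok.

2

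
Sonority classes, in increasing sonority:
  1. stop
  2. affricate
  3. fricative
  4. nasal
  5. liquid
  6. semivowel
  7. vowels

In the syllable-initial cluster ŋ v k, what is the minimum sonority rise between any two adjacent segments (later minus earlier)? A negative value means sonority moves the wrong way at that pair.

-2

/ŋ/: nasal = 4.
/v/: fricative = 3.
/k/: stop = 1.
/ŋ/→/v/: change -1.
/v/→/k/: change -2.
Minimum = -2.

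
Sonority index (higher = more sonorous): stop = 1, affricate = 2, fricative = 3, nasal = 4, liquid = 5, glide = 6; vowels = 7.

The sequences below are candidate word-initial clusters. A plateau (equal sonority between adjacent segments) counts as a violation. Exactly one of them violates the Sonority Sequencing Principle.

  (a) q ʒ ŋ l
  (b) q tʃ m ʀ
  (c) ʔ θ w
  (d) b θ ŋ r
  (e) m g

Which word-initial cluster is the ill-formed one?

(a) 1-3-4-5 → obeys
(b) 1-2-4-5 → obeys
(c) 1-3-6 → obeys
(d) 1-3-4-5 → obeys
(e) 4-1 → violates

e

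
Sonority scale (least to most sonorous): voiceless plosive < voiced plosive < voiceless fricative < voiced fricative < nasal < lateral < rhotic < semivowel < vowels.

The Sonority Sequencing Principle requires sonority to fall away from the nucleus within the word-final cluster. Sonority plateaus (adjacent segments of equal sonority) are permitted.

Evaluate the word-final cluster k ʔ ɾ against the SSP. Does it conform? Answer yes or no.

no

/k/: voiceless plosive = 1.
/ʔ/: voiceless plosive = 1.
/ɾ/: rhotic = 7.
The profile is 1-1-7. Between /ʔ/ (1) and /ɾ/ (7) sonority does not fall, so the cluster violates the SSP.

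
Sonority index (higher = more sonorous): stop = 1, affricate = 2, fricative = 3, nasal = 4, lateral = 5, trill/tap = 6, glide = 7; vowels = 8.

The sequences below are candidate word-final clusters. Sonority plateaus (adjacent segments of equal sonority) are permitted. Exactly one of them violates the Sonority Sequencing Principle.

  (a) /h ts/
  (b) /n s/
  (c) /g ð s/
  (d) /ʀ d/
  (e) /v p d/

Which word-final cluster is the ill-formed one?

c

(a) sonority 3-2: well-formed.
(b) sonority 4-3: well-formed.
(c) sonority 1-3-3: ill-formed.
(d) sonority 6-1: well-formed.
(e) sonority 3-1-1: well-formed.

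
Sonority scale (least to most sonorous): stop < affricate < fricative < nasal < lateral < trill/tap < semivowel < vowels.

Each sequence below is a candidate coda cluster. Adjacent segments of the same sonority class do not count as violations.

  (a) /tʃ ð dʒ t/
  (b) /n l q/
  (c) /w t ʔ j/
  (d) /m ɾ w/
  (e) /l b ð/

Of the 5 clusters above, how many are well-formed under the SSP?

0

(a) /tʃ ð dʒ t/: profile 2-3-2-1 — violates.
(b) /n l q/: profile 4-5-1 — violates.
(c) /w t ʔ j/: profile 7-1-1-7 — violates.
(d) /m ɾ w/: profile 4-6-7 — violates.
(e) /l b ð/: profile 5-1-3 — violates.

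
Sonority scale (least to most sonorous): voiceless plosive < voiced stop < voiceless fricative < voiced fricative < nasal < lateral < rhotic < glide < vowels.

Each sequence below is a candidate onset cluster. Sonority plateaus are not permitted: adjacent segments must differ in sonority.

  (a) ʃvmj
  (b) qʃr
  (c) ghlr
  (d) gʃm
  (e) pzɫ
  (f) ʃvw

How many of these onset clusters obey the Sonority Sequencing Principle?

6

(a) sonority 3-4-5-8: well-formed.
(b) sonority 1-3-7: well-formed.
(c) sonority 2-3-6-7: well-formed.
(d) sonority 2-3-5: well-formed.
(e) sonority 1-4-6: well-formed.
(f) sonority 3-4-8: well-formed.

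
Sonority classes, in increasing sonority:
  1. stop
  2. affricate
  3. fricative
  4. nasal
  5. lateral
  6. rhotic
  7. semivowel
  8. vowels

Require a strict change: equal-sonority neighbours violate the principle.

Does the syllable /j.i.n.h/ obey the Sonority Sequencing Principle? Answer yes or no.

Onset: /j/ is a semivowel (sonority 7); then the nucleus /i/ (sonority 8).
Onset profile 7-8 — rises to the nucleus.
Coda: /n/ is a nasal (sonority 4), /h/ is a fricative (sonority 3).
Coda profile 8-4-3 — falls from the nucleus.

yes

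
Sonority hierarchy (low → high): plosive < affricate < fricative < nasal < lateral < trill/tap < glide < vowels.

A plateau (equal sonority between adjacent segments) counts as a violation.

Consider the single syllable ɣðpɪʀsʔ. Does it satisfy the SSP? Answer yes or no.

no

Onset: /ɣ/ is a fricative (sonority 3), /ð/ is a fricative (sonority 3), /p/ is a plosive (sonority 1); then the nucleus /ɪ/ (sonority 8).
Onset profile 3-3-1-8 — does not strictly rise throughout.
Coda: /ʀ/ is a trill/tap (sonority 6), /s/ is a fricative (sonority 3), /ʔ/ is a plosive (sonority 1).
Coda profile 8-6-3-1 — falls from the nucleus.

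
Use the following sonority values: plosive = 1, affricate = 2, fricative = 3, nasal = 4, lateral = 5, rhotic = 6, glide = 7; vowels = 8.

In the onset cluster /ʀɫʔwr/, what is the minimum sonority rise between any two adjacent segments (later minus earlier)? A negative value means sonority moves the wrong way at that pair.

-4

/ʀ/: rhotic = 6.
/ɫ/: lateral = 5.
/ʔ/: plosive = 1.
/w/: glide = 7.
/r/: rhotic = 6.
/ʀ/→/ɫ/: change -1.
/ɫ/→/ʔ/: change -4.
/ʔ/→/w/: change +6.
/w/→/r/: change -1.
Minimum = -4.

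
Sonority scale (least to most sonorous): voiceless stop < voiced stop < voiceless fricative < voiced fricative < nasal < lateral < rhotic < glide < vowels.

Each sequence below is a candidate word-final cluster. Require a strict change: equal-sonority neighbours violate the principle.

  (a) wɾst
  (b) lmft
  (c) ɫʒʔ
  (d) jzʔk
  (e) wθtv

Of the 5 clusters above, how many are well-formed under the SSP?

3

(a) sonority 8-7-3-1: well-formed.
(b) sonority 6-5-3-1: well-formed.
(c) sonority 6-4-1: well-formed.
(d) sonority 8-4-1-1: ill-formed.
(e) sonority 8-3-1-4: ill-formed.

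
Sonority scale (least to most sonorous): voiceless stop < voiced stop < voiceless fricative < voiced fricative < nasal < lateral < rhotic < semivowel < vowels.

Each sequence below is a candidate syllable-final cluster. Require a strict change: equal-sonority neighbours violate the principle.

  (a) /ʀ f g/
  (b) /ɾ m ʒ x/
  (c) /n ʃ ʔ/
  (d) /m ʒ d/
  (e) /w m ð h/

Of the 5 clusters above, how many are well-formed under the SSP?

(a) 7-3-2 → obeys
(b) 7-5-4-3 → obeys
(c) 5-3-1 → obeys
(d) 5-4-2 → obeys
(e) 8-5-4-3 → obeys

5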